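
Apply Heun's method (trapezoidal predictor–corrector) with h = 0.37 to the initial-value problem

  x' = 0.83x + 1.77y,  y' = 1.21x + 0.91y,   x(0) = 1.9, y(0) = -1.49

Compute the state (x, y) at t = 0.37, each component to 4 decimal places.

Heun on (x,y): k1 = f(t_n, state_n); k2 = f(t_n + h, state_n + h·k1); state_{n+1} = state_n + (h/2)·(k1 + k2).
0.000000: (1.900000, -1.490000)
  k1 = (-1.060300, 0.943100)
  predictor → (1.507689, -1.141053)
  k2 = (-0.768282, 0.785945)
  → (1.561712, -1.170127)
(x(0.37), y(0.37)) ≈ (1.5617, -1.1701)

1.5617, -1.1701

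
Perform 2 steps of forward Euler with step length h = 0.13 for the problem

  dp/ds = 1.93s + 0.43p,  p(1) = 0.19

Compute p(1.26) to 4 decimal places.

0.7603

Euler: p_{n+1} = p_n + h·f(s_n, p_n).
s=1.000000, p=0.190000: f=2.011700 → p ← 0.190000 + 0.13·2.011700 = 0.451521
s=1.130000, p=0.451521: f=2.375054 → p ← 0.451521 + 0.13·2.375054 = 0.760278
p(1.26) ≈ 0.7603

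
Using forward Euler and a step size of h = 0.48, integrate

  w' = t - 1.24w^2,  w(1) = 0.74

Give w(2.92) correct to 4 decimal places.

1.4591

Euler: w_{n+1} = w_n + h·f(t_n, w_n).
t=1.000000, w=0.740000: f=0.320976 → w ← 0.740000 + 0.48·0.320976 = 0.894068
t=1.480000, w=0.894068: f=0.488796 → w ← 0.894068 + 0.48·0.488796 = 1.128690
t=1.960000, w=1.128690: f=0.380312 → w ← 1.128690 + 0.48·0.380312 = 1.311240
t=2.440000, w=1.311240: f=0.308005 → w ← 1.311240 + 0.48·0.308005 = 1.459083
w(2.92) ≈ 1.4591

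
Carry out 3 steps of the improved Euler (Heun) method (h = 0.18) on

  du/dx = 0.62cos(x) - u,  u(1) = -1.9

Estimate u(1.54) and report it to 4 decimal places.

Heun: k1 = f(x_n, u_n); k2 = f(x_n + h, u_n + h·k1); u_{n+1} = u_n + (h/2)·(k1 + k2).
x=1.000000, u=-1.900000:
  k1 = f(1.000000, -1.900000) = 2.234987
  k2 = f(1.180000, -1.497702) = 1.733876
  u ← -1.900000 + (0.18/2)·(2.234987 + 1.733876) = -1.542802
x=1.180000, u=-1.542802:
  k1 = f(1.180000, -1.542802) = 1.778976
  k2 = f(1.360000, -1.222587) = 1.352315
  u ← -1.542802 + (0.18/2)·(1.778976 + 1.352315) = -1.260986
x=1.360000, u=-1.260986:
  k1 = f(1.360000, -1.260986) = 1.390714
  k2 = f(1.540000, -1.010658) = 1.029748
  u ← -1.260986 + (0.18/2)·(1.390714 + 1.029748) = -1.043145
u(1.54) ≈ -1.0431

-1.0431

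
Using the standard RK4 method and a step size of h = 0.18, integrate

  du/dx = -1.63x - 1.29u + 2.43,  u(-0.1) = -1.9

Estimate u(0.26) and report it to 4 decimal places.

RK4: k1 = f(x_n, u_n); k2 = f(x_n + h/2, u_n + (h/2)·k1); k3 = f(x_n + h/2, u_n + (h/2)·k2); k4 = f(x_n + h, u_n + h·k3); u_{n+1} = u_n + (h/6)·(k1 + 2k2 + 2k3 + k4).
x=-0.100000, u=-1.900000:
  k1 = f(-0.100000, -1.900000) = 5.044000
  k2 = f(-0.010000, -1.446040) = 4.311692
  k3 = f(-0.010000, -1.511948) = 4.396713
  k4 = f(0.080000, -1.108592) = 3.729683
  u ← -1.900000 + (0.18/6)·(k1 + 2k2 + 2k3 + k4) = -1.114285
x=0.080000, u=-1.114285:
  k1 = f(0.080000, -1.114285) = 3.737028
  k2 = f(0.170000, -0.777953) = 3.156459
  k3 = f(0.170000, -0.830204) = 3.223863
  k4 = f(0.260000, -0.533990) = 2.695047
  u ← -1.114285 + (0.18/6)·(k1 + 2k2 + 2k3 + k4) = -0.538504
u(0.26) ≈ -0.5385

-0.5385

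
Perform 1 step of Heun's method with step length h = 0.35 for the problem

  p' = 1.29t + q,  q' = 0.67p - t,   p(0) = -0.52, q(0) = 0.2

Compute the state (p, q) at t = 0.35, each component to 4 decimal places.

-0.3923, 0.0250

Heun on (p,q): k1 = f(t_n, state_n); k2 = f(t_n + h, state_n + h·k1); state_{n+1} = state_n + (h/2)·(k1 + k2).
0.000000: (-0.520000, 0.200000)
  k1 = (0.200000, -0.348400)
  predictor → (-0.450000, 0.078060)
  k2 = (0.529560, -0.651500)
  → (-0.392327, 0.025018)
(p(0.35), q(0.35)) ≈ (-0.3923, 0.0250)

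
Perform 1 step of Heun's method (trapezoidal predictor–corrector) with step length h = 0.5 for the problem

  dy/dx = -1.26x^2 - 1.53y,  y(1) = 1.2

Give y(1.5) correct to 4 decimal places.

Heun: k1 = f(x_n, y_n); k2 = f(x_n + h, y_n + h·k1); y_{n+1} = y_n + (h/2)·(k1 + k2).
x=1.000000, y=1.200000:
  k1 = f(1.000000, 1.200000) = -3.096000
  k2 = f(1.500000, -0.348000) = -2.302560
  y ← 1.200000 + (0.5/2)·(-3.096000 + (-2.302560)) = -0.149640
y(1.5) ≈ -0.1496

-0.1496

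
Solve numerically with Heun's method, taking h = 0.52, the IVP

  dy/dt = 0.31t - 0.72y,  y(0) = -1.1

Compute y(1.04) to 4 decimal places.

Heun: k1 = f(t_n, y_n); k2 = f(t_n + h, y_n + h·k1); y_{n+1} = y_n + (h/2)·(k1 + k2).
t=0.000000, y=-1.100000:
  k1 = f(0.000000, -1.100000) = 0.792000
  k2 = f(0.520000, -0.688160) = 0.656675
  y ← -1.100000 + (0.52/2)·(0.792000 + 0.656675) = -0.723344
t=0.520000, y=-0.723344:
  k1 = f(0.520000, -0.723344) = 0.682008
  k2 = f(1.040000, -0.368700) = 0.587864
  y ← -0.723344 + (0.52/2)·(0.682008 + 0.587864) = -0.393178
y(1.04) ≈ -0.3932

-0.3932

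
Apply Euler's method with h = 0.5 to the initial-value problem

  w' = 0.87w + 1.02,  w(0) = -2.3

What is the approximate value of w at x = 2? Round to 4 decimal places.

Euler: w_{n+1} = w_n + h·f(x_n, w_n).
x=0.000000, w=-2.300000: f=-0.981000 → w ← -2.300000 + 0.5·(-0.981000) = -2.790500
x=0.500000, w=-2.790500: f=-1.407735 → w ← -2.790500 + 0.5·(-1.407735) = -3.494367
x=1.000000, w=-3.494367: f=-2.020100 → w ← -3.494367 + 0.5·(-2.020100) = -4.504417
x=1.500000, w=-4.504417: f=-2.898843 → w ← -4.504417 + 0.5·(-2.898843) = -5.953839
w(2) ≈ -5.9538

-5.9538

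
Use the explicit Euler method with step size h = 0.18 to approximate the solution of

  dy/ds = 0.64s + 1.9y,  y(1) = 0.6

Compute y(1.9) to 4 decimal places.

Euler: y_{n+1} = y_n + h·f(s_n, y_n).
s=1.000000, y=0.600000: f=1.780000 → y ← 0.600000 + 0.18·1.780000 = 0.920400
s=1.180000, y=0.920400: f=2.503960 → y ← 0.920400 + 0.18·2.503960 = 1.371113
s=1.360000, y=1.371113: f=3.475514 → y ← 1.371113 + 0.18·3.475514 = 1.996705
s=1.540000, y=1.996705: f=4.779340 → y ← 1.996705 + 0.18·4.779340 = 2.856987
s=1.720000, y=2.856987: f=6.529075 → y ← 2.856987 + 0.18·6.529075 = 4.032220
y(1.9) ≈ 4.0322

4.0322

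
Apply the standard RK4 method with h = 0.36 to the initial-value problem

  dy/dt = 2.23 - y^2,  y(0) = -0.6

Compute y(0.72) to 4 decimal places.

RK4: k1 = f(t_n, y_n); k2 = f(t_n + h/2, y_n + (h/2)·k1); k3 = f(t_n + h/2, y_n + (h/2)·k2); k4 = f(t_n + h, y_n + h·k3); y_{n+1} = y_n + (h/6)·(k1 + 2k2 + 2k3 + k4).
t=0.000000, y=-0.600000:
  k1 = f(0.000000, -0.600000) = 1.870000
  k2 = f(0.180000, -0.263400) = 2.160620
  k3 = f(0.180000, -0.211088) = 2.185442
  k4 = f(0.360000, 0.186759) = 2.195121
  y ← -0.600000 + (0.36/6)·(k1 + 2k2 + 2k3 + k4) = 0.165435
t=0.360000, y=0.165435:
  k1 = f(0.360000, 0.165435) = 2.202631
  k2 = f(0.540000, 0.561908) = 1.914259
  k3 = f(0.540000, 0.510001) = 1.969899
  k4 = f(0.720000, 0.874598) = 1.465078
  y ← 0.165435 + (0.36/6)·(k1 + 2k2 + 2k3 + k4) = 0.851596
y(0.72) ≈ 0.8516

0.8516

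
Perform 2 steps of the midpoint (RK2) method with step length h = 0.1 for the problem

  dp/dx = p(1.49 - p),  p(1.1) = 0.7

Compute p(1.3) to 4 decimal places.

Midpoint: k1 = f(x_n, p_n); k2 = f(x_n + h/2, p_n + (h/2)·k1); p_{n+1} = p_n + h·k2.
x=1.100000, p=0.700000:
  k1 = f(1.100000, 0.700000) = 0.553000
  k2 = f(1.150000, 0.727650) = 0.554724
  p ← 0.700000 + 0.1·0.554724 = 0.755472
x=1.200000, p=0.755472:
  k1 = f(1.200000, 0.755472) = 0.554915
  k2 = f(1.250000, 0.783218) = 0.553564
  p ← 0.755472 + 0.1·0.553564 = 0.810829
p(1.3) ≈ 0.8108

0.8108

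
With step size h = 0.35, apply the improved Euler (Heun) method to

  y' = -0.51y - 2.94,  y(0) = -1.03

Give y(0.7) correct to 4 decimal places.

-2.4443

Heun: k1 = f(t_n, y_n); k2 = f(t_n + h, y_n + h·k1); y_{n+1} = y_n + (h/2)·(k1 + k2).
t=0.000000, y=-1.030000:
  k1 = f(0.000000, -1.030000) = -2.414700
  k2 = f(0.350000, -1.875145) = -1.983676
  y ← -1.030000 + (0.35/2)·(-2.414700 + (-1.983676)) = -1.799716
t=0.350000, y=-1.799716:
  k1 = f(0.350000, -1.799716) = -2.022145
  k2 = f(0.700000, -2.507467) = -1.661192
  y ← -1.799716 + (0.35/2)·(-2.022145 + (-1.661192)) = -2.444300
y(0.7) ≈ -2.4443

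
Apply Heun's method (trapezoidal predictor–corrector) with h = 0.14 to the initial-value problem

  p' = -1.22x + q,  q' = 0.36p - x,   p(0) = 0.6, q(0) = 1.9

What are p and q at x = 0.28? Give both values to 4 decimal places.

1.0917, 1.9471

Heun on (p,q): k1 = f(x_n, state_n); k2 = f(x_n + h, state_n + h·k1); state_{n+1} = state_n + (h/2)·(k1 + k2).
0.000000: (0.600000, 1.900000)
  k1 = (1.900000, 0.216000)
  predictor → (0.866000, 1.930240)
  k2 = (1.759440, 0.171760)
  → (0.856161, 1.927143)
0.140000: (0.856161, 1.927143)
  k1 = (1.756343, 0.168218)
  predictor → (1.102049, 1.950694)
  k2 = (1.609094, 0.116738)
  → (1.091741, 1.947090)
(p(0.28), q(0.28)) ≈ (1.0917, 1.9471)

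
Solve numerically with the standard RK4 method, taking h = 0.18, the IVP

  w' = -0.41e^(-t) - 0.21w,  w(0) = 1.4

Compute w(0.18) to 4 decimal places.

1.2818

RK4: k1 = f(t_n, w_n); k2 = f(t_n + h/2, w_n + (h/2)·k1); k3 = f(t_n + h/2, w_n + (h/2)·k2); k4 = f(t_n + h, w_n + h·k3); w_{n+1} = w_n + (h/6)·(k1 + 2k2 + 2k3 + k4).
t=0.000000, w=1.400000:
  k1 = f(0.000000, 1.400000) = -0.704000
  k2 = f(0.090000, 1.336640) = -0.655406
  k3 = f(0.090000, 1.341013) = -0.656325
  k4 = f(0.180000, 1.281862) = -0.611652
  w ← 1.400000 + (0.18/6)·(k1 + 2k2 + 2k3 + k4) = 1.281827
w(0.18) ≈ 1.2818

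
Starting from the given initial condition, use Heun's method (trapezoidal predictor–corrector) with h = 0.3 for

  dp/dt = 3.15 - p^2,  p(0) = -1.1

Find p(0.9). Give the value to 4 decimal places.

Heun: k1 = f(t_n, p_n); k2 = f(t_n + h, p_n + h·k1); p_{n+1} = p_n + (h/2)·(k1 + k2).
t=0.000000, p=-1.100000:
  k1 = f(0.000000, -1.100000) = 1.940000
  k2 = f(0.300000, -0.518000) = 2.881676
  p ← -1.100000 + (0.3/2)·(1.940000 + 2.881676) = -0.376749
t=0.300000, p=-0.376749:
  k1 = f(0.300000, -0.376749) = 3.008060
  k2 = f(0.600000, 0.525670) = 2.873672
  p ← -0.376749 + (0.3/2)·(3.008060 + 2.873672) = 0.505511
t=0.600000, p=0.505511:
  k1 = f(0.600000, 0.505511) = 2.894458
  k2 = f(0.900000, 1.373849) = 1.262540
  p ← 0.505511 + (0.3/2)·(2.894458 + 1.262540) = 1.129061
p(0.9) ≈ 1.1291

1.1291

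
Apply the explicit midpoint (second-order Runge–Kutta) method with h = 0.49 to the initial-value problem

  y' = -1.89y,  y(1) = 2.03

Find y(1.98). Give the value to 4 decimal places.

0.5131

Midpoint: k1 = f(t_n, y_n); k2 = f(t_n + h/2, y_n + (h/2)·k1); y_{n+1} = y_n + h·k2.
t=1.000000, y=2.030000:
  k1 = f(1.000000, 2.030000) = -3.836700
  k2 = f(1.245000, 1.090008) = -2.060116
  y ← 2.030000 + 0.49·(-2.060116) = 1.020543
t=1.490000, y=1.020543:
  k1 = f(1.490000, 1.020543) = -1.928827
  k2 = f(1.735000, 0.547981) = -1.035683
  y ← 1.020543 + 0.49·(-1.035683) = 0.513058
y(1.98) ≈ 0.5131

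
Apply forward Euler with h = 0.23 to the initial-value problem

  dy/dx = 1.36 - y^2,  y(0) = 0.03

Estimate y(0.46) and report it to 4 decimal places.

Euler: y_{n+1} = y_n + h·f(x_n, y_n).
x=0.000000, y=0.030000: f=1.359100 → y ← 0.030000 + 0.23·1.359100 = 0.342593
x=0.230000, y=0.342593: f=1.242630 → y ← 0.342593 + 0.23·1.242630 = 0.628398
y(0.46) ≈ 0.6284

0.6284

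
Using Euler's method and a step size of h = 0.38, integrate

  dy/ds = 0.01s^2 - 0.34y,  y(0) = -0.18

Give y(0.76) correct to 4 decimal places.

Euler: y_{n+1} = y_n + h·f(s_n, y_n).
s=0.000000, y=-0.180000: f=0.061200 → y ← -0.180000 + 0.38·0.061200 = -0.156744
s=0.380000, y=-0.156744: f=0.054737 → y ← -0.156744 + 0.38·0.054737 = -0.135944
y(0.76) ≈ -0.1359

-0.1359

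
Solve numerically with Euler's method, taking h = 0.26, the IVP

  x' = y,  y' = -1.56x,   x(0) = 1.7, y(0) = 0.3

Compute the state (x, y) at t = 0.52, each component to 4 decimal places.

Euler on (x,y): x_{n+1} = x_n + h·x', y_{n+1} = y_n + h·y'.
0.000000: (1.700000, 0.300000); f=(0.300000, -2.652000) → (1.778000, -0.389520)
0.260000: (1.778000, -0.389520); f=(-0.389520, -2.773680) → (1.676725, -1.110677)
(x(0.52), y(0.52)) ≈ (1.6767, -1.1107)

1.6767, -1.1107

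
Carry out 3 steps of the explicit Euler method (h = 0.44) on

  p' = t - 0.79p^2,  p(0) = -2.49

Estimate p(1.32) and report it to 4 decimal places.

-61.2185

Euler: p_{n+1} = p_n + h·f(t_n, p_n).
t=0.000000, p=-2.490000: f=-4.898079 → p ← -2.490000 + 0.44·(-4.898079) = -4.645155
t=0.440000, p=-4.645155: f=-16.606196 → p ← -4.645155 + 0.44·(-16.606196) = -11.951881
t=0.880000, p=-11.951881: f=-111.969489 → p ← -11.951881 + 0.44·(-111.969489) = -61.218456
p(1.32) ≈ -61.2185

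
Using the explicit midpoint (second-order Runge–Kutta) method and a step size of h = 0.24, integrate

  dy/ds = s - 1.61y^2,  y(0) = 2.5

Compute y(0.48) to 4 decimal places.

1.3881

Midpoint: k1 = f(s_n, y_n); k2 = f(s_n + h/2, y_n + (h/2)·k1); y_{n+1} = y_n + h·k2.
s=0.000000, y=2.500000:
  k1 = f(0.000000, 2.500000) = -10.062500
  k2 = f(0.120000, 1.292500) = -2.569596
  y ← 2.500000 + 0.24·(-2.569596) = 1.883297
s=0.240000, y=1.883297:
  k1 = f(0.240000, 1.883297) = -5.470361
  k2 = f(0.360000, 1.226854) = -2.063324
  y ← 1.883297 + 0.24·(-2.063324) = 1.388099
y(0.48) ≈ 1.3881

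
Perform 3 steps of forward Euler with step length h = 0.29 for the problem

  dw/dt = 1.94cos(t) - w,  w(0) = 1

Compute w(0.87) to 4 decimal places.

Euler: w_{n+1} = w_n + h·f(t_n, w_n).
t=0.000000, w=1.000000: f=0.940000 → w ← 1.000000 + 0.29·0.940000 = 1.272600
t=0.290000, w=1.272600: f=0.586393 → w ← 1.272600 + 0.29·0.586393 = 1.442654
t=0.580000, w=1.442654: f=0.180084 → w ← 1.442654 + 0.29·0.180084 = 1.494878
w(0.87) ≈ 1.4949

1.4949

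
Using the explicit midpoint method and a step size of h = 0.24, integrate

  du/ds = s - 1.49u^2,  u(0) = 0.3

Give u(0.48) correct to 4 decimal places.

Midpoint: k1 = f(s_n, u_n); k2 = f(s_n + h/2, u_n + (h/2)·k1); u_{n+1} = u_n + h·k2.
s=0.000000, u=0.300000:
  k1 = f(0.000000, 0.300000) = -0.134100
  k2 = f(0.120000, 0.283908) = -0.000100
  u ← 0.300000 + 0.24·(-0.000100) = 0.299976
s=0.240000, u=0.299976:
  k1 = f(0.240000, 0.299976) = 0.105921
  k2 = f(0.360000, 0.312687) = 0.214318
  u ← 0.299976 + 0.24·0.214318 = 0.351412
u(0.48) ≈ 0.3514

0.3514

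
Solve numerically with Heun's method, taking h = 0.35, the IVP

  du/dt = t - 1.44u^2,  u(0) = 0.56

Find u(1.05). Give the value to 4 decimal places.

Heun: k1 = f(t_n, u_n); k2 = f(t_n + h, u_n + h·k1); u_{n+1} = u_n + (h/2)·(k1 + k2).
t=0.000000, u=0.560000:
  k1 = f(0.000000, 0.560000) = -0.451584
  k2 = f(0.350000, 0.401946) = 0.117353
  u ← 0.560000 + (0.35/2)·(-0.451584 + 0.117353) = 0.501510
t=0.350000, u=0.501510:
  k1 = f(0.350000, 0.501510) = -0.012177
  k2 = f(0.700000, 0.497248) = 0.343953
  u ← 0.501510 + (0.35/2)·(-0.012177 + 0.343953) = 0.559570
t=0.700000, u=0.559570:
  k1 = f(0.700000, 0.559570) = 0.249109
  k2 = f(1.050000, 0.646758) = 0.447653
  u ← 0.559570 + (0.35/2)·(0.249109 + 0.447653) = 0.681504
u(1.05) ≈ 0.6815

0.6815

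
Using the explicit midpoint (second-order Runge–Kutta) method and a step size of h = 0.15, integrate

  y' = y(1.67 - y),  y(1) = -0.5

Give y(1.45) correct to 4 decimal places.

-1.5213

Midpoint: k1 = f(t_n, y_n); k2 = f(t_n + h/2, y_n + (h/2)·k1); y_{n+1} = y_n + h·k2.
t=1.000000, y=-0.500000:
  k1 = f(1.000000, -0.500000) = -1.085000
  k2 = f(1.075000, -0.581375) = -1.308893
  y ← -0.500000 + 0.15·(-1.308893) = -0.696334
t=1.150000, y=-0.696334:
  k1 = f(1.150000, -0.696334) = -1.647759
  k2 = f(1.225000, -0.819916) = -2.041522
  y ← -0.696334 + 0.15·(-2.041522) = -1.002562
t=1.300000, y=-1.002562:
  k1 = f(1.300000, -1.002562) = -2.679410
  k2 = f(1.375000, -1.203518) = -3.458330
  y ← -1.002562 + 0.15·(-3.458330) = -1.521312
y(1.45) ≈ -1.5213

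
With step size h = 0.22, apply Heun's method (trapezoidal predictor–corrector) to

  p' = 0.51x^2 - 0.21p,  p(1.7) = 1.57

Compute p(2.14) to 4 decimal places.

Heun: k1 = f(x_n, p_n); k2 = f(x_n + h, p_n + h·k1); p_{n+1} = p_n + (h/2)·(k1 + k2).
x=1.700000, p=1.570000:
  k1 = f(1.700000, 1.570000) = 1.144200
  k2 = f(1.920000, 1.821724) = 1.497502
  p ← 1.570000 + (0.22/2)·(1.144200 + 1.497502) = 1.860587
x=1.920000, p=1.860587:
  k1 = f(1.920000, 1.860587) = 1.489341
  k2 = f(2.140000, 2.188242) = 1.876065
  p ← 1.860587 + (0.22/2)·(1.489341 + 1.876065) = 2.230782
p(2.14) ≈ 2.2308

2.2308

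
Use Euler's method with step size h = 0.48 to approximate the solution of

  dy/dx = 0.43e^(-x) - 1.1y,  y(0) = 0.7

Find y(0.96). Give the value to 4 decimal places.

Euler: y_{n+1} = y_n + h·f(x_n, y_n).
x=0.000000, y=0.700000: f=-0.340000 → y ← 0.700000 + 0.48·(-0.340000) = 0.536800
x=0.480000, y=0.536800: f=-0.324403 → y ← 0.536800 + 0.48·(-0.324403) = 0.381086
y(0.96) ≈ 0.3811

0.3811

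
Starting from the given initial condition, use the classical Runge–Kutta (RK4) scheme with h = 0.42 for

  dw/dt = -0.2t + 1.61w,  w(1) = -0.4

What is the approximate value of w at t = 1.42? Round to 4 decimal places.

RK4: k1 = f(t_n, w_n); k2 = f(t_n + h/2, w_n + (h/2)·k1); k3 = f(t_n + h/2, w_n + (h/2)·k2); k4 = f(t_n + h, w_n + h·k3); w_{n+1} = w_n + (h/6)·(k1 + 2k2 + 2k3 + k4).
t=1.000000, w=-0.400000:
  k1 = f(1.000000, -0.400000) = -0.844000
  k2 = f(1.210000, -0.577240) = -1.171356
  k3 = f(1.210000, -0.645985) = -1.282036
  k4 = f(1.420000, -0.938455) = -1.794912
  w ← -0.400000 + (0.42/6)·(k1 + 2k2 + 2k3 + k4) = -0.928199
w(1.42) ≈ -0.9282

-0.9282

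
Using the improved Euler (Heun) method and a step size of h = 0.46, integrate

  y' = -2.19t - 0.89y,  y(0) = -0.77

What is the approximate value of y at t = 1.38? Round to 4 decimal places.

-1.7152

Heun: k1 = f(t_n, y_n); k2 = f(t_n + h, y_n + h·k1); y_{n+1} = y_n + (h/2)·(k1 + k2).
t=0.000000, y=-0.770000:
  k1 = f(0.000000, -0.770000) = 0.685300
  k2 = f(0.460000, -0.454762) = -0.602662
  y ← -0.770000 + (0.46/2)·(0.685300 + (-0.602662)) = -0.750993
t=0.460000, y=-0.750993:
  k1 = f(0.460000, -0.750993) = -0.339016
  k2 = f(0.920000, -0.906941) = -1.207623
  y ← -0.750993 + (0.46/2)·(-0.339016 + (-1.207623)) = -1.106720
t=0.920000, y=-1.106720:
  k1 = f(0.920000, -1.106720) = -1.029819
  k2 = f(1.380000, -1.580437) = -1.615611
  y ← -1.106720 + (0.46/2)·(-1.029819 + (-1.615611)) = -1.715169
y(1.38) ≈ -1.7152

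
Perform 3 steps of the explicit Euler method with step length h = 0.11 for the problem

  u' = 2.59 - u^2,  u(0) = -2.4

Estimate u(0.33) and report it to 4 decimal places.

Euler: u_{n+1} = u_n + h·f(x_n, u_n).
x=0.000000, u=-2.400000: f=-3.170000 → u ← -2.400000 + 0.11·(-3.170000) = -2.748700
x=0.110000, u=-2.748700: f=-4.965352 → u ← -2.748700 + 0.11·(-4.965352) = -3.294889
x=0.220000, u=-3.294889: f=-8.266291 → u ← -3.294889 + 0.11·(-8.266291) = -4.204181
u(0.33) ≈ -4.2042

-4.2042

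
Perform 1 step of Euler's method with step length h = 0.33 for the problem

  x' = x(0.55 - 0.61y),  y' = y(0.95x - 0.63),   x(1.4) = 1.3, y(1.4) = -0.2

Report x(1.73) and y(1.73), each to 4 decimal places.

1.5883, -0.2399

Euler on (x,y): x_{n+1} = x_n + h·x', y_{n+1} = y_n + h·y'.
1.400000: (1.300000, -0.200000); f=(0.873600, -0.121000) → (1.588288, -0.239930)
(x(1.73), y(1.73)) ≈ (1.5883, -0.2399)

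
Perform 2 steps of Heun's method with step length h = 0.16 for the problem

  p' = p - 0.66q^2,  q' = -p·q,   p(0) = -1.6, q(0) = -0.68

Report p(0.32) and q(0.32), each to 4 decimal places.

Heun on (p,q): k1 = f(x_n, state_n); k2 = f(x_n + h, state_n + h·k1); state_{n+1} = state_n + (h/2)·(k1 + k2).
0.000000: (-1.600000, -0.680000)
  k1 = (-1.905184, -1.088000)
  predictor → (-1.904829, -0.854080)
  k2 = (-2.386268, -1.626877)
  → (-1.943316, -0.897190)
0.160000: (-1.943316, -0.897190)
  k1 = (-2.474583, -1.743524)
  predictor → (-2.339249, -1.176154)
  k2 = (-3.252253, -2.751318)
  → (-2.401463, -1.256777)
(p(0.32), q(0.32)) ≈ (-2.4015, -1.2568)

-2.4015, -1.2568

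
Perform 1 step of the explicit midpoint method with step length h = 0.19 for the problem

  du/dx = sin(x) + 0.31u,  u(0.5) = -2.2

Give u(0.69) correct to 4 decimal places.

-2.2242

Midpoint: k1 = f(x_n, u_n); k2 = f(x_n + h/2, u_n + (h/2)·k1); u_{n+1} = u_n + h·k2.
x=0.500000, u=-2.200000:
  k1 = f(0.500000, -2.200000) = -0.202574
  k2 = f(0.595000, -2.219245) = -0.127457
  u ← -2.200000 + 0.19·(-0.127457) = -2.224217
u(0.69) ≈ -2.2242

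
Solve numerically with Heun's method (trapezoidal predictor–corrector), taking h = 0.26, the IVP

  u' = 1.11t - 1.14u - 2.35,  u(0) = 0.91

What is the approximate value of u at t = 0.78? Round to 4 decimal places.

Heun: k1 = f(t_n, u_n); k2 = f(t_n + h, u_n + h·k1); u_{n+1} = u_n + (h/2)·(k1 + k2).
t=0.000000, u=0.910000:
  k1 = f(0.000000, 0.910000) = -3.387400
  k2 = f(0.260000, 0.029276) = -2.094775
  u ← 0.910000 + (0.26/2)·(-3.387400 + (-2.094775)) = 0.197317
t=0.260000, u=0.197317:
  k1 = f(0.260000, 0.197317) = -2.286342
  k2 = f(0.520000, -0.397132) = -1.320070
  u ← 0.197317 + (0.26/2)·(-2.286342 + (-1.320070)) = -0.271516
t=0.520000, u=-0.271516:
  k1 = f(0.520000, -0.271516) = -1.463271
  k2 = f(0.780000, -0.651967) = -0.740958
  u ← -0.271516 + (0.26/2)·(-1.463271 + (-0.740958)) = -0.558066
u(0.78) ≈ -0.5581

-0.5581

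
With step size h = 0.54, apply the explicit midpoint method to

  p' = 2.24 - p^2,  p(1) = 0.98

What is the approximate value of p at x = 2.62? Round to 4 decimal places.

1.4021

Midpoint: k1 = f(x_n, p_n); k2 = f(x_n + h/2, p_n + (h/2)·k1); p_{n+1} = p_n + h·k2.
x=1.000000, p=0.980000:
  k1 = f(1.000000, 0.980000) = 1.279600
  k2 = f(1.270000, 1.325492) = 0.483071
  p ← 0.980000 + 0.54·0.483071 = 1.240858
x=1.540000, p=1.240858:
  k1 = f(1.540000, 1.240858) = 0.700271
  k2 = f(1.810000, 1.429931) = 0.195296
  p ← 1.240858 + 0.54·0.195296 = 1.346318
x=2.080000, p=1.346318:
  k1 = f(2.080000, 1.346318) = 0.427427
  k2 = f(2.350000, 1.461724) = 0.103364
  p ← 1.346318 + 0.54·0.103364 = 1.402135
p(2.62) ≈ 1.4021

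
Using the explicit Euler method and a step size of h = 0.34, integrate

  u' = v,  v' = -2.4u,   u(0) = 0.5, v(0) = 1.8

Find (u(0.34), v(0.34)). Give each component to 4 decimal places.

Euler on (u,v): u_{n+1} = u_n + h·u', v_{n+1} = v_n + h·v'.
0.000000: (0.500000, 1.800000); f=(1.800000, -1.200000) → (1.112000, 1.392000)
(u(0.34), v(0.34)) ≈ (1.1120, 1.3920)

1.1120, 1.3920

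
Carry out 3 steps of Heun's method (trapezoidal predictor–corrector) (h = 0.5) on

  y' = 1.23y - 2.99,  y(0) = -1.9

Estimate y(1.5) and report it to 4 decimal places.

-23.0004

Heun: k1 = f(x_n, y_n); k2 = f(x_n + h, y_n + h·k1); y_{n+1} = y_n + (h/2)·(k1 + k2).
x=0.000000, y=-1.900000:
  k1 = f(0.000000, -1.900000) = -5.327000
  k2 = f(0.500000, -4.563500) = -8.603105
  y ← -1.900000 + (0.5/2)·(-5.327000 + (-8.603105)) = -5.382526
x=0.500000, y=-5.382526:
  k1 = f(0.500000, -5.382526) = -9.610507
  k2 = f(1.000000, -10.187780) = -15.520969
  y ← -5.382526 + (0.5/2)·(-9.610507 + (-15.520969)) = -11.665395
x=1.000000, y=-11.665395:
  k1 = f(1.000000, -11.665395) = -17.338436
  k2 = f(1.500000, -20.334614) = -28.001575
  y ← -11.665395 + (0.5/2)·(-17.338436 + (-28.001575)) = -23.000398
y(1.5) ≈ -23.0004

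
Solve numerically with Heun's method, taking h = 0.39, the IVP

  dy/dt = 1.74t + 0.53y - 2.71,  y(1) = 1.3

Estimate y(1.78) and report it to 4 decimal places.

1.6174

Heun: k1 = f(t_n, y_n); k2 = f(t_n + h, y_n + h·k1); y_{n+1} = y_n + (h/2)·(k1 + k2).
t=1.000000, y=1.300000:
  k1 = f(1.000000, 1.300000) = -0.281000
  k2 = f(1.390000, 1.190410) = 0.339517
  y ← 1.300000 + (0.39/2)·(-0.281000 + 0.339517) = 1.311411
t=1.390000, y=1.311411:
  k1 = f(1.390000, 1.311411) = 0.403648
  k2 = f(1.780000, 1.468834) = 1.165682
  y ← 1.311411 + (0.39/2)·(0.403648 + 1.165682) = 1.617430
y(1.78) ≈ 1.6174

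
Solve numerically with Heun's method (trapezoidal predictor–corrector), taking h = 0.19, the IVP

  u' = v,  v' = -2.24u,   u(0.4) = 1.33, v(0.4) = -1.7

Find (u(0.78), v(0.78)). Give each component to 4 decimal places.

0.4972, -2.5142

Heun on (u,v): k1 = f(t_n, state_n); k2 = f(t_n + h, state_n + h·k1); state_{n+1} = state_n + (h/2)·(k1 + k2).
0.400000: (1.330000, -1.700000)
  k1 = (-1.700000, -2.979200)
  predictor → (1.007000, -2.266048)
  k2 = (-2.266048, -2.255680)
  → (0.953225, -2.197314)
0.590000: (0.953225, -2.197314)
  k1 = (-2.197314, -2.135225)
  predictor → (0.535736, -2.603006)
  k2 = (-2.603006, -1.200048)
  → (0.497195, -2.514165)
(u(0.78), v(0.78)) ≈ (0.4972, -2.5142)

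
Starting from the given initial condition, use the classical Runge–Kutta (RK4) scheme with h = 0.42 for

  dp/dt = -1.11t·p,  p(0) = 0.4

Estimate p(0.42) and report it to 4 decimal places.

0.3627

RK4: k1 = f(t_n, p_n); k2 = f(t_n + h/2, p_n + (h/2)·k1); k3 = f(t_n + h/2, p_n + (h/2)·k2); k4 = f(t_n + h, p_n + h·k3); p_{n+1} = p_n + (h/6)·(k1 + 2k2 + 2k3 + k4).
t=0.000000, p=0.400000:
  k1 = f(0.000000, 0.400000) = 0.000000
  k2 = f(0.210000, 0.400000) = -0.093240
  k3 = f(0.210000, 0.380420) = -0.088676
  k4 = f(0.420000, 0.362756) = -0.169117
  p ← 0.400000 + (0.42/6)·(k1 + 2k2 + 2k3 + k4) = 0.362694
p(0.42) ≈ 0.3627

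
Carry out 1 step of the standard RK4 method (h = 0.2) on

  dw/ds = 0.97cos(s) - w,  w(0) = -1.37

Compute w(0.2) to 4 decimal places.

RK4: k1 = f(s_n, w_n); k2 = f(s_n + h/2, w_n + (h/2)·k1); k3 = f(s_n + h/2, w_n + (h/2)·k2); k4 = f(s_n + h, w_n + h·k3); w_{n+1} = w_n + (h/6)·(k1 + 2k2 + 2k3 + k4).
s=0.000000, w=-1.370000:
  k1 = f(0.000000, -1.370000) = 2.340000
  k2 = f(0.100000, -1.136000) = 2.101154
  k3 = f(0.100000, -1.159885) = 2.125039
  k4 = f(0.200000, -0.944992) = 1.895657
  w ← -1.370000 + (0.2/6)·(k1 + 2k2 + 2k3 + k4) = -0.947065
w(0.2) ≈ -0.9471

-0.9471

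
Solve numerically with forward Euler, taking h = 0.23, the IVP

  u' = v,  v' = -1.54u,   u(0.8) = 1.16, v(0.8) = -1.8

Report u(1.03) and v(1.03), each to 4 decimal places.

Euler on (u,v): u_{n+1} = u_n + h·u', v_{n+1} = v_n + h·v'.
0.800000: (1.160000, -1.800000); f=(-1.800000, -1.786400) → (0.746000, -2.210872)
(u(1.03), v(1.03)) ≈ (0.7460, -2.2109)

0.7460, -2.2109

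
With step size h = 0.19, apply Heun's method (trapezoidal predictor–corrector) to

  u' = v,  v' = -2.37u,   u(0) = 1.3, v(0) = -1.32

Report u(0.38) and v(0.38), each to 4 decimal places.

0.5998, -2.2172

Heun on (u,v): k1 = f(x_n, state_n); k2 = f(x_n + h, state_n + h·k1); state_{n+1} = state_n + (h/2)·(k1 + k2).
0.000000: (1.300000, -1.320000)
  k1 = (-1.320000, -3.081000)
  predictor → (1.049200, -1.905390)
  k2 = (-1.905390, -2.486604)
  → (0.993588, -1.848922)
0.190000: (0.993588, -1.848922)
  k1 = (-1.848922, -2.354803)
  predictor → (0.642293, -2.296335)
  k2 = (-2.296335, -1.522234)
  → (0.599788, -2.217241)
(u(0.38), v(0.38)) ≈ (0.5998, -2.2172)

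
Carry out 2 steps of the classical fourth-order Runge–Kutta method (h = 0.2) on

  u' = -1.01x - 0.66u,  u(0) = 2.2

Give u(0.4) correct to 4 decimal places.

1.6154

RK4: k1 = f(x_n, u_n); k2 = f(x_n + h/2, u_n + (h/2)·k1); k3 = f(x_n + h/2, u_n + (h/2)·k2); k4 = f(x_n + h, u_n + h·k3); u_{n+1} = u_n + (h/6)·(k1 + 2k2 + 2k3 + k4).
x=0.000000, u=2.200000:
  k1 = f(0.000000, 2.200000) = -1.452000
  k2 = f(0.100000, 2.054800) = -1.457168
  k3 = f(0.100000, 2.054283) = -1.456827
  k4 = f(0.200000, 1.908635) = -1.461699
  u ← 2.200000 + (0.2/6)·(k1 + 2k2 + 2k3 + k4) = 1.908610
x=0.200000, u=1.908610:
  k1 = f(0.200000, 1.908610) = -1.461683
  k2 = f(0.300000, 1.762442) = -1.466212
  k3 = f(0.300000, 1.761989) = -1.465913
  k4 = f(0.400000, 1.615428) = -1.470182
  u ← 1.908610 + (0.2/6)·(k1 + 2k2 + 2k3 + k4) = 1.615407
u(0.4) ≈ 1.6154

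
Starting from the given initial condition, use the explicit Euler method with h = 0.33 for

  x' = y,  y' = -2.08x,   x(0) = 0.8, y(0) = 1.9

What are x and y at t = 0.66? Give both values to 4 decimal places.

Euler on (x,y): x_{n+1} = x_n + h·x', y_{n+1} = y_n + h·y'.
0.000000: (0.800000, 1.900000); f=(1.900000, -1.664000) → (1.427000, 1.350880)
0.330000: (1.427000, 1.350880); f=(1.350880, -2.968160) → (1.872790, 0.371387)
(x(0.66), y(0.66)) ≈ (1.8728, 0.3714)

1.8728, 0.3714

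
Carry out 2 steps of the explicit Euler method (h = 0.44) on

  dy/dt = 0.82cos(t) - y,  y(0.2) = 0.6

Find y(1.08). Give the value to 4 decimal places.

Euler: y_{n+1} = y_n + h·f(t_n, y_n).
t=0.200000, y=0.600000: f=0.203655 → y ← 0.600000 + 0.44·0.203655 = 0.689608
t=0.640000, y=0.689608: f=-0.031889 → y ← 0.689608 + 0.44·(-0.031889) = 0.675577
y(1.08) ≈ 0.6756

0.6756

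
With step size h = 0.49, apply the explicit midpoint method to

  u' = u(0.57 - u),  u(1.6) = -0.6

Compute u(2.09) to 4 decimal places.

-1.1076

Midpoint: k1 = f(t_n, u_n); k2 = f(t_n + h/2, u_n + (h/2)·k1); u_{n+1} = u_n + h·k2.
t=1.600000, u=-0.600000:
  k1 = f(1.600000, -0.600000) = -0.702000
  k2 = f(1.845000, -0.771990) = -1.036003
  u ← -0.600000 + 0.49·(-1.036003) = -1.107641
u(2.09) ≈ -1.1076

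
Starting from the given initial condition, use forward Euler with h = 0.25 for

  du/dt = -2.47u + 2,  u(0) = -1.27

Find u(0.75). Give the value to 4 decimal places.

0.6933

Euler: u_{n+1} = u_n + h·f(t_n, u_n).
t=0.000000, u=-1.270000: f=5.136900 → u ← -1.270000 + 0.25·5.136900 = 0.014225
t=0.250000, u=0.014225: f=1.964864 → u ← 0.014225 + 0.25·1.964864 = 0.505441
t=0.500000, u=0.505441: f=0.751561 → u ← 0.505441 + 0.25·0.751561 = 0.693331
u(0.75) ≈ 0.6933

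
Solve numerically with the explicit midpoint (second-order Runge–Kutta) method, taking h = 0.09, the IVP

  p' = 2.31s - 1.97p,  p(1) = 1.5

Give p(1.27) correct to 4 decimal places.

1.4377

Midpoint: k1 = f(s_n, p_n); k2 = f(s_n + h/2, p_n + (h/2)·k1); p_{n+1} = p_n + h·k2.
s=1.000000, p=1.500000:
  k1 = f(1.000000, 1.500000) = -0.645000
  k2 = f(1.045000, 1.470975) = -0.483871
  p ← 1.500000 + 0.09·(-0.483871) = 1.456452
s=1.090000, p=1.456452:
  k1 = f(1.090000, 1.456452) = -0.351310
  k2 = f(1.135000, 1.440643) = -0.216216
  p ← 1.456452 + 0.09·(-0.216216) = 1.436992
s=1.180000, p=1.436992:
  k1 = f(1.180000, 1.436992) = -0.105075
  k2 = f(1.225000, 1.432264) = 0.008190
  p ← 1.436992 + 0.09·0.008190 = 1.437729
p(1.27) ≈ 1.4377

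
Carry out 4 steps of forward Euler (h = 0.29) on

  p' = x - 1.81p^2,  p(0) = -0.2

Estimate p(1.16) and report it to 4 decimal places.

0.2441

Euler: p_{n+1} = p_n + h·f(x_n, p_n).
x=0.000000, p=-0.200000: f=-0.072400 → p ← -0.200000 + 0.29·(-0.072400) = -0.220996
x=0.290000, p=-0.220996: f=0.201601 → p ← -0.220996 + 0.29·0.201601 = -0.162532
x=0.580000, p=-0.162532: f=0.532186 → p ← -0.162532 + 0.29·0.532186 = -0.008198
x=0.870000, p=-0.008198: f=0.869878 → p ← -0.008198 + 0.29·0.869878 = 0.244067
p(1.16) ≈ 0.2441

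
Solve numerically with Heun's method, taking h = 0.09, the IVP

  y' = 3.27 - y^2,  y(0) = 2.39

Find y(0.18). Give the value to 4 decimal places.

Heun: k1 = f(t_n, y_n); k2 = f(t_n + h, y_n + h·k1); y_{n+1} = y_n + (h/2)·(k1 + k2).
t=0.000000, y=2.390000:
  k1 = f(0.000000, 2.390000) = -2.442100
  k2 = f(0.090000, 2.170211) = -1.439816
  y ← 2.390000 + (0.09/2)·(-2.442100 + (-1.439816)) = 2.215314
t=0.090000, y=2.215314:
  k1 = f(0.090000, 2.215314) = -1.637615
  k2 = f(0.180000, 2.067928) = -1.006328
  y ← 2.215314 + (0.09/2)·(-1.637615 + (-1.006328)) = 2.096336
y(0.18) ≈ 2.0963

2.0963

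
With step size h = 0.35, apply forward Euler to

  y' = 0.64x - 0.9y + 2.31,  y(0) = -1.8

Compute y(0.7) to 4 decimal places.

0.5961

Euler: y_{n+1} = y_n + h·f(x_n, y_n).
x=0.000000, y=-1.800000: f=3.930000 → y ← -1.800000 + 0.35·3.930000 = -0.424500
x=0.350000, y=-0.424500: f=2.916050 → y ← -0.424500 + 0.35·2.916050 = 0.596117
y(0.7) ≈ 0.5961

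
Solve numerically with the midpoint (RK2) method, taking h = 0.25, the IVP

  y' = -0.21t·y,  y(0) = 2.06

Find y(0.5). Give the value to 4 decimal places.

Midpoint: k1 = f(t_n, y_n); k2 = f(t_n + h/2, y_n + (h/2)·k1); y_{n+1} = y_n + h·k2.
t=0.000000, y=2.060000:
  k1 = f(0.000000, 2.060000) = 0.000000
  k2 = f(0.125000, 2.060000) = -0.054075
  y ← 2.060000 + 0.25·(-0.054075) = 2.046481
t=0.250000, y=2.046481:
  k1 = f(0.250000, 2.046481) = -0.107440
  k2 = f(0.375000, 2.033051) = -0.160103
  y ← 2.046481 + 0.25·(-0.160103) = 2.006456
y(0.5) ≈ 2.0065

2.0065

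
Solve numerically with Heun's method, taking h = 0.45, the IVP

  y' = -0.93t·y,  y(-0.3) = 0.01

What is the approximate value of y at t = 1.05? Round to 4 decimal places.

0.0062

Heun: k1 = f(t_n, y_n); k2 = f(t_n + h, y_n + h·k1); y_{n+1} = y_n + (h/2)·(k1 + k2).
t=-0.300000, y=0.010000:
  k1 = f(-0.300000, 0.010000) = 0.002790
  k2 = f(0.150000, 0.011255) = -0.001570
  y ← 0.010000 + (0.45/2)·(0.002790 + (-0.001570)) = 0.010274
t=0.150000, y=0.010274:
  k1 = f(0.150000, 0.010274) = -0.001433
  k2 = f(0.600000, 0.009629) = -0.005373
  y ← 0.010274 + (0.45/2)·(-0.001433 + (-0.005373)) = 0.008743
t=0.600000, y=0.008743:
  k1 = f(0.600000, 0.008743) = -0.004879
  k2 = f(1.050000, 0.006548) = -0.006394
  y ← 0.008743 + (0.45/2)·(-0.004879 + (-0.006394)) = 0.006207
y(1.05) ≈ 0.0062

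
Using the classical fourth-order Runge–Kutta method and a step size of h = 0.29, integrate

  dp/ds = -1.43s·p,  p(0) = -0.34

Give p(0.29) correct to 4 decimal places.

-0.3202

RK4: k1 = f(s_n, p_n); k2 = f(s_n + h/2, p_n + (h/2)·k1); k3 = f(s_n + h/2, p_n + (h/2)·k2); k4 = f(s_n + h, p_n + h·k3); p_{n+1} = p_n + (h/6)·(k1 + 2k2 + 2k3 + k4).
s=0.000000, p=-0.340000:
  k1 = f(0.000000, -0.340000) = 0.000000
  k2 = f(0.145000, -0.340000) = 0.070499
  k3 = f(0.145000, -0.329778) = 0.068379
  k4 = f(0.290000, -0.320170) = 0.132774
  p ← -0.340000 + (0.29/6)·(k1 + 2k2 + 2k3 + k4) = -0.320158
p(0.29) ≈ -0.3202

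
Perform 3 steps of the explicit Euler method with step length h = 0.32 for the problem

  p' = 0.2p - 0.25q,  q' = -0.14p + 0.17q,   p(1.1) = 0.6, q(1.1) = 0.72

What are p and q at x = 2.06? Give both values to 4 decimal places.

0.5355, 0.7616

Euler on (p,q): p_{n+1} = p_n + h·p', q_{n+1} = q_n + h·q'.
1.100000: (0.600000, 0.720000); f=(-0.060000, 0.038400) → (0.580800, 0.732288)
1.420000: (0.580800, 0.732288); f=(-0.066912, 0.043177) → (0.559388, 0.746105)
1.740000: (0.559388, 0.746105); f=(-0.074649, 0.048523) → (0.535501, 0.761632)
(p(2.06), q(2.06)) ≈ (0.5355, 0.7616)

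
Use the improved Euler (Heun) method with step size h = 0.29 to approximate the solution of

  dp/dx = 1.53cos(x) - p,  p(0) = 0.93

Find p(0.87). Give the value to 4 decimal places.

1.1328

Heun: k1 = f(x_n, p_n); k2 = f(x_n + h, p_n + h·k1); p_{n+1} = p_n + (h/2)·(k1 + k2).
x=0.000000, p=0.930000:
  k1 = f(0.000000, 0.930000) = 0.600000
  k2 = f(0.290000, 1.104000) = 0.362113
  p ← 0.930000 + (0.29/2)·(0.600000 + 0.362113) = 1.069506
x=0.290000, p=1.069506:
  k1 = f(0.290000, 1.069506) = 0.396607
  k2 = f(0.580000, 1.184522) = 0.095266
  p ← 1.069506 + (0.29/2)·(0.396607 + 0.095266) = 1.140828
x=0.580000, p=1.140828:
  k1 = f(0.580000, 1.140828) = 0.138960
  k2 = f(0.870000, 1.181126) = -0.194542
  p ← 1.140828 + (0.29/2)·(0.138960 + (-0.194542)) = 1.132769
p(0.87) ≈ 1.1328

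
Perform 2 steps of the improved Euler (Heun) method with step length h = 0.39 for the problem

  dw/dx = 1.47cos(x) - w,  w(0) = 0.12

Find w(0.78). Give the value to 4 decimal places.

Heun: k1 = f(x_n, w_n); k2 = f(x_n + h, w_n + h·k1); w_{n+1} = w_n + (h/2)·(k1 + k2).
x=0.000000, w=0.120000:
  k1 = f(0.000000, 0.120000) = 1.350000
  k2 = f(0.390000, 0.646500) = 0.713116
  w ← 0.120000 + (0.39/2)·(1.350000 + 0.713116) = 0.522308
x=0.390000, w=0.522308:
  k1 = f(0.390000, 0.522308) = 0.837309
  k2 = f(0.780000, 0.848858) = 0.196185
  w ← 0.522308 + (0.39/2)·(0.837309 + 0.196185) = 0.723839
w(0.78) ≈ 0.7238

0.7238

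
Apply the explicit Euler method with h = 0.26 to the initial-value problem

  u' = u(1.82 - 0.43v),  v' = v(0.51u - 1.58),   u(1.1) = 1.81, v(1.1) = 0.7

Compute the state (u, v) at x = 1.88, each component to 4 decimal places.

5.0251, 0.5689

Euler on (u,v): u_{n+1} = u_n + h·u', v_{n+1} = v_n + h·v'.
1.100000: (1.810000, 0.700000); f=(2.749390, -0.459830) → (2.524841, 0.580444)
1.360000: (2.524841, 0.580444); f=(3.965034, -0.169682) → (3.555750, 0.536327)
1.620000: (3.555750, 0.536327); f=(5.651436, 0.125196) → (5.025124, 0.568878)
(u(1.88), v(1.88)) ≈ (5.0251, 0.5689)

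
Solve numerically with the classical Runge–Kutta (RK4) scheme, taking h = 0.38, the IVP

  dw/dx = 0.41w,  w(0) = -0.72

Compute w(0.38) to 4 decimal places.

RK4: k1 = f(x_n, w_n); k2 = f(x_n + h/2, w_n + (h/2)·k1); k3 = f(x_n + h/2, w_n + (h/2)·k2); k4 = f(x_n + h, w_n + h·k3); w_{n+1} = w_n + (h/6)·(k1 + 2k2 + 2k3 + k4).
x=0.000000, w=-0.720000:
  k1 = f(0.000000, -0.720000) = -0.295200
  k2 = f(0.190000, -0.776088) = -0.318196
  k3 = f(0.190000, -0.780457) = -0.319987
  k4 = f(0.380000, -0.841595) = -0.345054
  w ← -0.720000 + (0.38/6)·(k1 + 2k2 + 2k3 + k4) = -0.841386
w(0.38) ≈ -0.8414

-0.8414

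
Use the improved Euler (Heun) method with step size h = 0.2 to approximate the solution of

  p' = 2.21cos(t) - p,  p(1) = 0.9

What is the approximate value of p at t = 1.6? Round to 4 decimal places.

0.7212

Heun: k1 = f(t_n, p_n); k2 = f(t_n + h, p_n + h·k1); p_{n+1} = p_n + (h/2)·(k1 + k2).
t=1.000000, p=0.900000:
  k1 = f(1.000000, 0.900000) = 0.294068
  k2 = f(1.200000, 0.958814) = -0.158003
  p ← 0.900000 + (0.2/2)·(0.294068 + (-0.158003)) = 0.913607
t=1.200000, p=0.913607:
  k1 = f(1.200000, 0.913607) = -0.112796
  k2 = f(1.400000, 0.891047) = -0.515420
  p ← 0.913607 + (0.2/2)·(-0.112796 + (-0.515420)) = 0.850785
t=1.400000, p=0.850785:
  k1 = f(1.400000, 0.850785) = -0.475158
  k2 = f(1.600000, 0.755753) = -0.820284
  p ← 0.850785 + (0.2/2)·(-0.475158 + (-0.820284)) = 0.721241
p(1.6) ≈ 0.7212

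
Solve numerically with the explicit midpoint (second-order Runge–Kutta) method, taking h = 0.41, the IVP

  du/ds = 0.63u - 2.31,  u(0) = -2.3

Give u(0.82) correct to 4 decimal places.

-6.2880

Midpoint: k1 = f(s_n, u_n); k2 = f(s_n + h/2, u_n + (h/2)·k1); u_{n+1} = u_n + h·k2.
s=0.000000, u=-2.300000:
  k1 = f(0.000000, -2.300000) = -3.759000
  k2 = f(0.205000, -3.070595) = -4.244475
  u ← -2.300000 + 0.41·(-4.244475) = -4.040235
s=0.410000, u=-4.040235:
  k1 = f(0.410000, -4.040235) = -4.855348
  k2 = f(0.615000, -5.035581) = -5.482416
  u ← -4.040235 + 0.41·(-5.482416) = -6.288025
u(0.82) ≈ -6.2880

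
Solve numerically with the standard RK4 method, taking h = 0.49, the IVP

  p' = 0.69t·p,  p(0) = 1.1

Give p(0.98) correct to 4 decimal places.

1.5321

RK4: k1 = f(t_n, p_n); k2 = f(t_n + h/2, p_n + (h/2)·k1); k3 = f(t_n + h/2, p_n + (h/2)·k2); k4 = f(t_n + h, p_n + h·k3); p_{n+1} = p_n + (h/6)·(k1 + 2k2 + 2k3 + k4).
t=0.000000, p=1.100000:
  k1 = f(0.000000, 1.100000) = 0.000000
  k2 = f(0.245000, 1.100000) = 0.185955
  k3 = f(0.245000, 1.145559) = 0.193657
  k4 = f(0.490000, 1.194892) = 0.403993
  p ← 1.100000 + (0.49/6)·(k1 + 2k2 + 2k3 + k4) = 1.194996
t=0.490000, p=1.194996:
  k1 = f(0.490000, 1.194996) = 0.404028
  k2 = f(0.735000, 1.293983) = 0.656243
  k3 = f(0.735000, 1.355776) = 0.687582
  k4 = f(0.980000, 1.531911) = 1.035878
  p ← 1.194996 + (0.49/6)·(k1 + 2k2 + 2k3 + k4) = 1.532080
p(0.98) ≈ 1.5321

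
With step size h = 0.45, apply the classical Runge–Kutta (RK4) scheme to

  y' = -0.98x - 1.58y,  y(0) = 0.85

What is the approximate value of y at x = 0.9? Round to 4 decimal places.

-0.0547

RK4: k1 = f(x_n, y_n); k2 = f(x_n + h/2, y_n + (h/2)·k1); k3 = f(x_n + h/2, y_n + (h/2)·k2); k4 = f(x_n + h, y_n + h·k3); y_{n+1} = y_n + (h/6)·(k1 + 2k2 + 2k3 + k4).
x=0.000000, y=0.850000:
  k1 = f(0.000000, 0.850000) = -1.343000
  k2 = f(0.225000, 0.547825) = -1.086064
  k3 = f(0.225000, 0.605636) = -1.177404
  k4 = f(0.450000, 0.320168) = -0.946865
  y ← 0.850000 + (0.45/6)·(k1 + 2k2 + 2k3 + k4) = 0.338740
x=0.450000, y=0.338740:
  k1 = f(0.450000, 0.338740) = -0.976209
  k2 = f(0.675000, 0.119093) = -0.849667
  k3 = f(0.675000, 0.147565) = -0.894653
  k4 = f(0.900000, -0.063854) = -0.781111
  y ← 0.338740 + (0.45/6)·(k1 + 2k2 + 2k3 + k4) = -0.054707
y(0.9) ≈ -0.0547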